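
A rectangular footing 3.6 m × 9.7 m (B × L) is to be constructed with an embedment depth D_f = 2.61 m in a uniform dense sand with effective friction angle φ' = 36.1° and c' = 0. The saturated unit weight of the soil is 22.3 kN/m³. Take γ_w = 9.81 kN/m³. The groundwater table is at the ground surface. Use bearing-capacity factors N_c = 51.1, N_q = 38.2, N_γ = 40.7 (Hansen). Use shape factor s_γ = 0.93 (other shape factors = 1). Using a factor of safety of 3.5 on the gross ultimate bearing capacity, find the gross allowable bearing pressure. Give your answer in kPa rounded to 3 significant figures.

Water table at ground surface, so effective unit weight γ' = 22.3 − 9.81 = 12.49 kN/m³ is used throughout; overburden q = 12.49 × 2.61 = 32.599 kPa; the same γ' applies in the ½γBN_γ term.
Surcharge term q·N_q = 32.599 × 38.2 = 1245.3 kPa; self-weight term 0.5·γ·B·N_γ·s_γ = 0.5 × 12.49 × 3.6 × 40.7 × 0.93 = 850.97 kPa.
q_ult = 1245.3 + 850.97 = 2096.2 kPa.
q_all = 2096.2 / 3.5 = 598.93 kPa.

q_all ≈ 599 kPa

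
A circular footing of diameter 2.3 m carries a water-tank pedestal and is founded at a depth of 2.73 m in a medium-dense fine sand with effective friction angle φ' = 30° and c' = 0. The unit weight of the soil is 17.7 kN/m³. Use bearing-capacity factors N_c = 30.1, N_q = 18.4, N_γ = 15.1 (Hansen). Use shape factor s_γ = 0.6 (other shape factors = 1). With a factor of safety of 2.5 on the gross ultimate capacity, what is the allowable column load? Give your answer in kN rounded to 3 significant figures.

P_all ≈ 1780 kN

Effective surcharge at the founding depth q = γ·D_f = 17.7 × 2.73 = 48.321 kPa.
q_ult = q·N_q + 0.5·γ·B·N_γ·s_γ
     = 48.321 × 18.4 + 0.5 × 17.7 × 2.3 × 15.1 × 0.6
     = 889.11 + 184.42 = 1073.5 kPa.
Gross allowable pressure q_all = 1073.5 / 2.5 = 429.41 kPa.
Footing area = 4.1548 m², so allowable column load = 429.41 × 4.1548 = 1784.1 kN.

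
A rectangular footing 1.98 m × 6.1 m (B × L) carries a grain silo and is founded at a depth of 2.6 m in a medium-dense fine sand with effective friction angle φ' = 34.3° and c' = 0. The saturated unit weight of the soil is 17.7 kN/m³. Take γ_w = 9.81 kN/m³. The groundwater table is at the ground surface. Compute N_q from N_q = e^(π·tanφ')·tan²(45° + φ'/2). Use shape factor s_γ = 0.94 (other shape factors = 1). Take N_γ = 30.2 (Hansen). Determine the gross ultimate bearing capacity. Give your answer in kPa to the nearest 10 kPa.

tan34.3° = 0.6822, so N_q = e^(π×0.6822)·tan²(62.15°) = 8.525 × 3.582 = 30.54.
γ' = 17.7 − 9.81 = 7.89 kN/m³ (submerged throughout). q = 7.89 × 2.6 = 20.514 kPa; the same γ' applies in the ½γBN_γ term.
q·N_q = 20.514 × 30.539 = 626.49 kPa
0.5·γ·B·N_γ·s_γ = 0.5 × 7.89 × 1.98 × 30.2 × 0.94 = 221.74 kPa
q_ult = 626.49 + 221.74 = 848.23 kPa.

q_ult ≈ 850 kPa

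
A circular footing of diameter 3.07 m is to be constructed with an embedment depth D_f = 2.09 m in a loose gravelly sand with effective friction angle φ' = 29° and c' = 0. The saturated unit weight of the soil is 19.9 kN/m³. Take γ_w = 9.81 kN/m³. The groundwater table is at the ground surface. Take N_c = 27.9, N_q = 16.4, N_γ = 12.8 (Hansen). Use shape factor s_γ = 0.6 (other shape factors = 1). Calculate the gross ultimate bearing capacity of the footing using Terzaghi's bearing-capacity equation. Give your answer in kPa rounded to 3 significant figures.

With the water table at the surface the whole profile is submerged: γ' = 19.9 − 9.81 = 10.09 kN/m³, so q = γ'·D_f = 21.088 kPa; the same γ' applies in the ½γBN_γ term.
q_ult = q·N_q + 0.5·γ·B·N_γ·s_γ
     = 21.088 × 16.4 + 0.5 × 10.09 × 3.07 × 12.8 × 0.6
     = 345.84 + 118.95 = 464.79 kPa.

q_ult ≈ 465 kPa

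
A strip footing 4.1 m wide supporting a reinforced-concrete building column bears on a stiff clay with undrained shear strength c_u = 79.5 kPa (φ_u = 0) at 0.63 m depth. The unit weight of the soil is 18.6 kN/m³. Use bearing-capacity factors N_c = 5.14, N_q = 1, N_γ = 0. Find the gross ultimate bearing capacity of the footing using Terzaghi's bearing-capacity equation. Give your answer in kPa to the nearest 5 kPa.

q_ult ≈ 420 kPa

Effective surcharge at the founding depth q = γ·D_f = 18.6 × 0.63 = 11.718 kPa.
q_ult = c·N_c + q·N_q
     = 79.5 × 5.14 + 11.718 × 1
     = 408.63 + 11.718 = 420.35 kPa.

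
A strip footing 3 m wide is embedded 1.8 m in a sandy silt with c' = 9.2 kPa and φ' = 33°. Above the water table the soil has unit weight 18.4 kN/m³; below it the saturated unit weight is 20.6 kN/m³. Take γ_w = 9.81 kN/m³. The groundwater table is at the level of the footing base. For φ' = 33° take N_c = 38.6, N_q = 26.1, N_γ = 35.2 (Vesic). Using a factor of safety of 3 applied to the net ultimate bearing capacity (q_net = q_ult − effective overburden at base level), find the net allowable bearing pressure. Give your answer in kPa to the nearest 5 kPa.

q = γ·D_f = 18.4 × 1.8 = 33.12 kPa.
For the ½γBN_γ term take γ' = 20.6 − 9.81 = 10.79 kN/m³ (soil below base is submerged).
c·N_c = 9.2 × 38.6 = 355.12 kPa
q·N_q = 33.12 × 26.1 = 864.43 kPa
0.5·γ·B·N_γ = 0.5 × 10.79 × 3 × 35.2 = 569.71 kPa
q_ult = 355.12 + 864.43 + 569.71 = 1789.3 kPa.
Net ultimate: q_net = 1789.3 − 33.12 = 1756.1 kPa.
q_all(net) = 1756.1 / 3 = 585.38 kPa.

q_all(net) ≈ 585 kPa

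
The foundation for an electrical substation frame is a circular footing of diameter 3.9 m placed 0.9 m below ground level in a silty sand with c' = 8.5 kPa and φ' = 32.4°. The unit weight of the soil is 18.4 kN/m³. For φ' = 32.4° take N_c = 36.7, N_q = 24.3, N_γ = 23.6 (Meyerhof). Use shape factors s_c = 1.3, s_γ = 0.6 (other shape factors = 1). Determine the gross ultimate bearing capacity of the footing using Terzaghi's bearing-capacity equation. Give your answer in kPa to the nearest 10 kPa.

q_ult ≈ 1320 kPa

Effective surcharge at the founding depth q = γ·D_f = 18.4 × 0.9 = 16.56 kPa.
q_ult = c·N_c·s_c + q·N_q + 0.5·γ·B·N_γ·s_γ
     = 8.5 × 36.7 × 1.3 + 16.56 × 24.3 + 0.5 × 18.4 × 3.9 × 23.6 × 0.6
     = 405.54 + 402.41 + 508.06 = 1316 kPa.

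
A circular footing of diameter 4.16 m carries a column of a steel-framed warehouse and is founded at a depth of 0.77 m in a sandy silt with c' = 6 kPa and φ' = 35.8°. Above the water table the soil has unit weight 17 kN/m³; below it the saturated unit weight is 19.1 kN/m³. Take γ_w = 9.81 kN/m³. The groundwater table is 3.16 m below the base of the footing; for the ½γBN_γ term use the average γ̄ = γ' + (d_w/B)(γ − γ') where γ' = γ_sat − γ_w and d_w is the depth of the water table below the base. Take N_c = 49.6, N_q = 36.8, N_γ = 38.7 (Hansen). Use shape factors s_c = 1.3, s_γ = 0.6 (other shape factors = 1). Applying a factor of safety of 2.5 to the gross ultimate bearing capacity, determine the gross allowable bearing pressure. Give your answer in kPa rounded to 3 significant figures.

Overburden at base level: q = 17 × 0.77 = 13.09 kPa.
The water table is 3.16 m below the base (< B = 4.16 m), so the ½γBN_γ term uses γ̄ = γ' + (d_w/B)(γ − γ') = 9.29 + (3.16/4.16)(17 − 9.29) = 15.147 kN/m³.
Cohesion term c·N_c·s_c = 6 × 49.6 × 1.3 = 386.88 kPa; surcharge term q·N_q = 13.09 × 36.8 = 481.71 kPa; self-weight term 0.5·γ·B·N_γ·s_γ = 0.5 × 15.147 × 4.16 × 38.7 × 0.6 = 731.55 kPa.
q_ult = 386.88 + 481.71 + 731.55 = 1600.1 kPa.
q_all = q_ult / FS = 1600.1 / 2.5 = 640.06 kPa.

q_all ≈ 640 kPa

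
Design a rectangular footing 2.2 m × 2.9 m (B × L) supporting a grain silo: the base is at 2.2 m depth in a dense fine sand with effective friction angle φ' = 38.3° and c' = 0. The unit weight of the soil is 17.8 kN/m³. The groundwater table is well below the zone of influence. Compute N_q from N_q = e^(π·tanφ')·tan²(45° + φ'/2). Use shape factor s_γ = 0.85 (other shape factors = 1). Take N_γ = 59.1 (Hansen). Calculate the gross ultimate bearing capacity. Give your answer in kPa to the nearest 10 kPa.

q_ult ≈ 2980 kPa

tan38.3° = 0.7898, so N_q = e^(π×0.7898)·tan²(64.15°) = 11.954 × 4.26 = 50.93.
Effective surcharge at the founding depth q = γ·D_f = 17.8 × 2.2 = 39.16 kPa.
q_ult = q·N_q + 0.5·γ·B·N_γ·s_γ
     = 39.16 × 50.926 + 0.5 × 17.8 × 2.2 × 59.1 × 0.85
     = 1994.3 + 983.6 = 2977.9 kPa.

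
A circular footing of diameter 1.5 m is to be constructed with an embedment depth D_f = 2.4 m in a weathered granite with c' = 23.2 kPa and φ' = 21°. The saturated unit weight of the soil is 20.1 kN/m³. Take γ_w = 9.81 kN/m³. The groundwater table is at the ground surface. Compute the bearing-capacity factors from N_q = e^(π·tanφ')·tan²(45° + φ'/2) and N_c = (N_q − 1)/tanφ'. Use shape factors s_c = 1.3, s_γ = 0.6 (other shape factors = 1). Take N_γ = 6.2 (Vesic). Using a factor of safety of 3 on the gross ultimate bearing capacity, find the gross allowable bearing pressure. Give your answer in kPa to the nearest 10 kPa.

N_q = e^(π·tan21°)·tan²(55.5°) = 7.07; N_c = (N_q − 1)/tanφ' = 15.81.
Water table at ground surface, so effective unit weight γ' = 20.1 − 9.81 = 10.29 kN/m³ is used throughout; overburden q = 10.29 × 2.4 = 24.696 kPa; the same γ' applies in the ½γBN_γ term.
Cohesion term c·N_c·s_c = 23.2 × 15.815 × 1.3 = 476.98 kPa; surcharge term q·N_q = 24.696 × 7.0708 = 174.62 kPa; self-weight term 0.5·γ·B·N_γ·s_γ = 0.5 × 10.29 × 1.5 × 6.2 × 0.6 = 28.709 kPa.
q_ult = 476.98 + 174.62 + 28.709 = 680.31 kPa.
q_all = 680.31 / 3 = 226.77 kPa.

q_all ≈ 230 kPa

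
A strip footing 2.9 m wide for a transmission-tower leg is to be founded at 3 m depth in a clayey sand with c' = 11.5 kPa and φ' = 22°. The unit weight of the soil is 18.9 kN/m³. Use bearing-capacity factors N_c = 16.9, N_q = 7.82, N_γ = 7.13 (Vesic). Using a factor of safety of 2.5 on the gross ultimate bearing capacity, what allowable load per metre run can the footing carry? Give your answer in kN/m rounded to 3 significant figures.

≈ 966 kN/m

Effective surcharge at the founding depth q = γ·D_f = 18.9 × 3 = 56.7 kPa.
q_ult = c·N_c + q·N_q + 0.5·γ·B·N_γ
     = 11.5 × 16.9 + 56.7 × 7.82 + 0.5 × 18.9 × 2.9 × 7.13
     = 194.35 + 443.39 + 195.4 = 833.14 kPa.
Gross allowable pressure q_all = 833.14 / 2.5 = 333.26 kPa.
Allowable wall load = q_all × B = 333.26 × 2.9 = 966.44 kN per metre run.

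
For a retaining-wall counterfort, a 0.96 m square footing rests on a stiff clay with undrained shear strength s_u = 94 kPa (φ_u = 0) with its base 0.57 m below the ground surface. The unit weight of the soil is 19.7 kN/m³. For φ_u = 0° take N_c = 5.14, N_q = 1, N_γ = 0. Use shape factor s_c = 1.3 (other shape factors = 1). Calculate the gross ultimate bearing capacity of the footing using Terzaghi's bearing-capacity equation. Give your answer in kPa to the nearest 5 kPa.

q_ult ≈ 640 kPa

Effective surcharge at the founding depth q = γ·D_f = 19.7 × 0.57 = 11.229 kPa.
q_ult = c·N_c·s_c + q·N_q
     = 94 × 5.14 × 1.3 + 11.229 × 1
     = 628.11 + 11.229 = 639.34 kPa.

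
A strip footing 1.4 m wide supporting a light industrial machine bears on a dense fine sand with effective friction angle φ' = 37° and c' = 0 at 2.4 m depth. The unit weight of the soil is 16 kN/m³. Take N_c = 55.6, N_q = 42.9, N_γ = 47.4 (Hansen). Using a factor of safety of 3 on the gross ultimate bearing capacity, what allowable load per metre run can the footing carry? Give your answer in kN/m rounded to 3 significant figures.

Effective surcharge at the founding depth q = γ·D_f = 16 × 2.4 = 38.4 kPa.
q_ult = q·N_q + 0.5·γ·B·N_γ
     = 38.4 × 42.9 + 0.5 × 16 × 1.4 × 47.4
     = 1647.4 + 530.88 = 2178.2 kPa.
Gross allowable pressure q_all = 2178.2 / 3 = 726.08 kPa.
Allowable wall load = q_all × B = 726.08 × 1.4 = 1016.5 kN per metre run.

≈ 1020 kN/m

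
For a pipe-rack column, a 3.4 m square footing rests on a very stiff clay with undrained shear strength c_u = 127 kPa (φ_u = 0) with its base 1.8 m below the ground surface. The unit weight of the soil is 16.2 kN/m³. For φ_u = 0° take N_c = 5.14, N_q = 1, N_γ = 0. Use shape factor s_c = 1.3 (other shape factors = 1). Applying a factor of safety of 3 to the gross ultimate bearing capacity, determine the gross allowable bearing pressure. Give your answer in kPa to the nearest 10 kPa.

Effective surcharge at the founding depth q = γ·D_f = 16.2 × 1.8 = 29.16 kPa.
q_ult = c·N_c·s_c + q·N_q
     = 127 × 5.14 × 1.3 + 29.16 × 1
     = 848.61 + 29.16 = 877.77 kPa.
q_all = q_ult / FS = 877.77 / 3 = 292.59 kPa.

q_all ≈ 290 kPa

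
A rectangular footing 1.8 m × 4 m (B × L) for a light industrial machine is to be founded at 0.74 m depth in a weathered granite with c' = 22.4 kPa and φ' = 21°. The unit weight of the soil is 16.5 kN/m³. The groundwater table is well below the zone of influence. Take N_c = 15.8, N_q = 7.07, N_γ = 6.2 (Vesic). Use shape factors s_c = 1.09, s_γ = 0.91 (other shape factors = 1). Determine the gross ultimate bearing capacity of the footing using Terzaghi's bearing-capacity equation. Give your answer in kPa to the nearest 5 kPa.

q_ult ≈ 555 kPa

Effective surcharge at the founding depth q = γ·D_f = 16.5 × 0.74 = 12.21 kPa.
q_ult = c·N_c·s_c + q·N_q + 0.5·γ·B·N_γ·s_γ
     = 22.4 × 15.8 × 1.09 + 12.21 × 7.07 + 0.5 × 16.5 × 1.8 × 6.2 × 0.91
     = 385.77 + 86.325 + 83.784 = 555.88 kPa.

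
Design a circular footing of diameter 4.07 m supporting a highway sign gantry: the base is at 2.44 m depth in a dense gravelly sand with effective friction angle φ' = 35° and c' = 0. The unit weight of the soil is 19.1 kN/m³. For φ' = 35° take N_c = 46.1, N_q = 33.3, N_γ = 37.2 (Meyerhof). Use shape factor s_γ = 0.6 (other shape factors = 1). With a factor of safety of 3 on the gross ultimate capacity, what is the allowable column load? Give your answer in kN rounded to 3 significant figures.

P_all ≈ 10500 kN

q = γ·D_f = 19.1 × 2.44 = 46.604 kPa.
q·N_q = 46.604 × 33.3 = 1551.9 kPa
0.5·γ·B·N_γ·s_γ = 0.5 × 19.1 × 4.07 × 37.2 × 0.6 = 867.54 kPa
q_ult = 1551.9 + 867.54 = 2419.5 kPa.
Gross allowable pressure q_all = 2419.5 / 3 = 806.49 kPa.
Footing area = 13.01 m², so allowable column load = 806.49 × 13.01 = 10492 kN.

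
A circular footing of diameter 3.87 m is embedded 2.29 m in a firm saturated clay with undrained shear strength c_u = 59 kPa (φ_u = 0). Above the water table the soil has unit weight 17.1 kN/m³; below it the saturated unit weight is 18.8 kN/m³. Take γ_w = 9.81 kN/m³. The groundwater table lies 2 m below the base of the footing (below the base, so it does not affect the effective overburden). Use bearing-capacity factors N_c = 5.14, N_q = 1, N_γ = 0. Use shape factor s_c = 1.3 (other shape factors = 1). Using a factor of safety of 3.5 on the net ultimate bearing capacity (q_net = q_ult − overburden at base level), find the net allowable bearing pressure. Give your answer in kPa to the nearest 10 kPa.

q_all(net) ≈ 110 kPa

Overburden at base level: q = 17.1 × 2.29 = 39.159 kPa.
Cohesion term c·N_c·s_c = 59 × 5.14 × 1.3 = 394.24 kPa; surcharge term q·N_q = 39.159 × 1 = 39.159 kPa.
q_ult = 394.24 + 39.159 = 433.4 kPa.
q_net = 433.4 − 39.159 = 394.24 kPa.
q_all(net) = 394.24 / 3.5 = 112.64 kPa.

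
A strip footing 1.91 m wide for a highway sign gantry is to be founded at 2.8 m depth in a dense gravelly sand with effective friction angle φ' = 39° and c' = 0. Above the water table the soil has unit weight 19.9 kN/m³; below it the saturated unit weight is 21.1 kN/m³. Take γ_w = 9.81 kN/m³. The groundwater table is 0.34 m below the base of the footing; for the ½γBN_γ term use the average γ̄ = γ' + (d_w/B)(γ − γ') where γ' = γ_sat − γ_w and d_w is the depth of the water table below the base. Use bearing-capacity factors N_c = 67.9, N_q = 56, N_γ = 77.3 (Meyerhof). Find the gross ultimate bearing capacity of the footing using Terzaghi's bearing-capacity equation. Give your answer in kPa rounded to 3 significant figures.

q_ult ≈ 4070 kPa

Effective surcharge at the founding depth q = γ·D_f = 19.9 × 2.8 = 55.72 kPa.
With d_w = 0.34 m < B, γ̄ = 11.29 + (0.34/1.91) × (19.9 − 11.29) = 12.823 kN/m³.
q_ult = q·N_q + 0.5·γ·B·N_γ
     = 55.72 × 56 + 0.5 × 12.823 × 1.91 × 77.3
     = 3120.3 + 946.59 = 4066.9 kPa.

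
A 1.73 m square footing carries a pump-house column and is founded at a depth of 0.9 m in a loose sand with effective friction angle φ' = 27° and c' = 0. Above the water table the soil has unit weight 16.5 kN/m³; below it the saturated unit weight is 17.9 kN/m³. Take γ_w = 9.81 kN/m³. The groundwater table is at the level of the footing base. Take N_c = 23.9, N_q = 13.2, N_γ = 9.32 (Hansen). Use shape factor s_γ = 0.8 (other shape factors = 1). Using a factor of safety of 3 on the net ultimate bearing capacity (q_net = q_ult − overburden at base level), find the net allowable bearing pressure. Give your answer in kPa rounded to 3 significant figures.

q = γ·D_f = 16.5 × 0.9 = 14.85 kPa.
For the ½γBN_γ term take γ' = 17.9 − 9.81 = 8.09 kN/m³ (soil below base is submerged).
q·N_q = 14.85 × 13.2 = 196.02 kPa
0.5·γ·B·N_γ·s_γ = 0.5 × 8.09 × 1.73 × 9.32 × 0.8 = 52.176 kPa
q_ult = 196.02 + 52.176 = 248.2 kPa.
q_net = 248.2 − 14.85 = 233.35 kPa.
q_all(net) = 233.35 / 3 = 77.782 kPa.

q_all(net) ≈ 77.8 kPa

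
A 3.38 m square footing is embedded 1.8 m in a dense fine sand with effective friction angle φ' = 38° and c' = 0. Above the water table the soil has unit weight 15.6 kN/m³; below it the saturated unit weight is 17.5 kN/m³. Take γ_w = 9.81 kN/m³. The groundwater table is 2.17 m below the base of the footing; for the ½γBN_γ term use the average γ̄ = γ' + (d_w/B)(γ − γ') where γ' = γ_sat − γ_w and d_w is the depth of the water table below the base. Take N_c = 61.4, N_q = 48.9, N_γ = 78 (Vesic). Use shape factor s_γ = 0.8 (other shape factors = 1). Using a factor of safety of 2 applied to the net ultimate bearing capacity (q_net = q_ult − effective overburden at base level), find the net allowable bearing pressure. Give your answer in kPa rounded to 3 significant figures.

Effective surcharge at the founding depth q = γ·D_f = 15.6 × 1.8 = 28.08 kPa.
With d_w = 2.17 m < B, γ̄ = 7.69 + (2.17/3.38) × (15.6 − 7.69) = 12.768 kN/m³.
q_ult = q·N_q + 0.5·γ·B·N_γ·s_γ
     = 28.08 × 48.9 + 0.5 × 12.768 × 3.38 × 78 × 0.8
     = 1373.1 + 1346.5 = 2719.6 kPa.
Net ultimate: q_net = 2719.6 − 28.08 = 2691.5 kPa.
q_all(net) = 2691.5 / 2 = 1345.8 kPa.

q_all(net) ≈ 1350 kPa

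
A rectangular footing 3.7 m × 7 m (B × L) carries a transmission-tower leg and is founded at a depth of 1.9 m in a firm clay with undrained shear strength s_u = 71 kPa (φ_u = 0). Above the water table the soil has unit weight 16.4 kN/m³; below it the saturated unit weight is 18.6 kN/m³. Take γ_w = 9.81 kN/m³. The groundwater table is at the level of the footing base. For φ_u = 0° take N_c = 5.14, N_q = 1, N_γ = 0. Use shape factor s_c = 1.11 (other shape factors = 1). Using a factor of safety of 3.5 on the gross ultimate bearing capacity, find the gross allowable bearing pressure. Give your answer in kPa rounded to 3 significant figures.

q = γ·D_f = 16.4 × 1.9 = 31.16 kPa.
c·N_c·s_c = 71 × 5.14 × 1.11 = 405.08 kPa
q·N_q = 31.16 × 1 = 31.16 kPa
q_ult = 405.08 + 31.16 = 436.24 kPa.
q_all = 436.24 / 3.5 = 124.64 kPa.

q_all ≈ 125 kPa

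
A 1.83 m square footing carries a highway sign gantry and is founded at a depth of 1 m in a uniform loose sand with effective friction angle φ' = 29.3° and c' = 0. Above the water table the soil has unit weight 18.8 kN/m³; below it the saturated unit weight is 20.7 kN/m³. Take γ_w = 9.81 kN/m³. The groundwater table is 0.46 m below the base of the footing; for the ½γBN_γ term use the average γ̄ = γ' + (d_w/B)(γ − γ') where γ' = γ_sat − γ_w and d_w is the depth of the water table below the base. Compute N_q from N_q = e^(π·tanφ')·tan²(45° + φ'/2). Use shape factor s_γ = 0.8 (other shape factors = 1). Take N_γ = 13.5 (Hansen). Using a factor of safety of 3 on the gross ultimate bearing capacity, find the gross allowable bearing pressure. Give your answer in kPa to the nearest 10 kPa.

N_q = e^(π·tan29.3°)·tan²(59.65°) = 17.
Effective surcharge at the founding depth q = γ·D_f = 18.8 × 1 = 18.8 kPa.
With d_w = 0.46 m < B, γ̄ = 10.89 + (0.46/1.83) × (18.8 − 10.89) = 12.878 kN/m³.
q_ult = q·N_q + 0.5·γ·B·N_γ·s_γ
     = 18.8 × 17.004 + 0.5 × 12.878 × 1.83 × 13.5 × 0.8
     = 319.68 + 127.26 = 446.95 kPa.
q_all = 446.95 / 3 = 148.98 kPa.

q_all ≈ 150 kPa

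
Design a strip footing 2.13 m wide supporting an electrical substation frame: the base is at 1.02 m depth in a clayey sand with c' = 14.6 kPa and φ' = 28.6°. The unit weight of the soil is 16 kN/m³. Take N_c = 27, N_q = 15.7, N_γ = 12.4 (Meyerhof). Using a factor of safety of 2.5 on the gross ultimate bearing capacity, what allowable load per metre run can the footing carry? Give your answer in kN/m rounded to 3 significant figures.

Overburden at base level: q = 16 × 1.02 = 16.32 kPa.
Cohesion term c·N_c = 14.6 × 27 = 394.2 kPa; surcharge term q·N_q = 16.32 × 15.7 = 256.22 kPa; self-weight term 0.5·γ·B·N_γ = 0.5 × 16 × 2.13 × 12.4 = 211.3 kPa.
q_ult = 394.2 + 256.22 + 211.3 = 861.72 kPa.
Gross allowable pressure q_all = 861.72 / 2.5 = 344.69 kPa.
Allowable wall load = q_all × B = 344.69 × 2.13 = 734.19 kN per metre run.

≈ 734 kN/m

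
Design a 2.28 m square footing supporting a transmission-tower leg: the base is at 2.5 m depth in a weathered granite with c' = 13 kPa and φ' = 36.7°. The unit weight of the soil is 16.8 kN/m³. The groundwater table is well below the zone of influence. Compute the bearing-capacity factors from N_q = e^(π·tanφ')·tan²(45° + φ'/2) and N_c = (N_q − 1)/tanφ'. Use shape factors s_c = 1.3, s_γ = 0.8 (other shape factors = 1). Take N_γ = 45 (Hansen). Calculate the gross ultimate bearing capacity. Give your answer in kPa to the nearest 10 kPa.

q_ult ≈ 3340 kPa

tan36.7° = 0.7454, so N_q = e^(π×0.7454)·tan²(63.35°) = 10.399 × 3.97 = 41.29.
N_c = (41.29 − 1)/tan36.7° = 54.05.
Effective surcharge at the founding depth q = γ·D_f = 16.8 × 2.5 = 42 kPa.
q_ult = c·N_c·s_c + q·N_q + 0.5·γ·B·N_γ·s_γ
     = 13 × 54.05 × 1.3 + 42 × 41.288 + 0.5 × 16.8 × 2.28 × 45 × 0.8
     = 913.44 + 1734.1 + 689.47 = 3337 kPa.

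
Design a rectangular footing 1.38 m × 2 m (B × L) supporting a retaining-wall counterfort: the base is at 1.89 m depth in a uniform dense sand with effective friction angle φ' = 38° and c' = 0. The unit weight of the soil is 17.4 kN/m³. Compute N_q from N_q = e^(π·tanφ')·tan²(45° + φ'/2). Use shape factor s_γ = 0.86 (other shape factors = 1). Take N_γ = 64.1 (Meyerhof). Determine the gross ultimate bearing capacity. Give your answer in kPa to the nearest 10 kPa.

q_ult ≈ 2270 kPa

tan38° = 0.7813, so N_q = e^(π×0.7813)·tan²(64°) = 11.64 × 4.204 = 48.93.
q = γ·D_f = 17.4 × 1.89 = 32.886 kPa.
q·N_q = 32.886 × 48.933 = 1609.2 kPa
0.5·γ·B·N_γ·s_γ = 0.5 × 17.4 × 1.38 × 64.1 × 0.86 = 661.84 kPa
q_ult = 1609.2 + 661.84 = 2271.1 kPa.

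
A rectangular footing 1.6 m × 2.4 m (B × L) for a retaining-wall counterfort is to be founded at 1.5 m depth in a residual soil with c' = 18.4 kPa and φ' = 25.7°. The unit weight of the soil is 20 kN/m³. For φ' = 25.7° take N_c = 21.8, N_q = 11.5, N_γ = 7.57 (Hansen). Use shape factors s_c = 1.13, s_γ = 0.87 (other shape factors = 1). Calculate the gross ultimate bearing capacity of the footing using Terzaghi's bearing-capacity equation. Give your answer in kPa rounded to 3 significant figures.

Effective surcharge at the founding depth q = γ·D_f = 20 × 1.5 = 30 kPa.
q_ult = c·N_c·s_c + q·N_q + 0.5·γ·B·N_γ·s_γ
     = 18.4 × 21.8 × 1.13 + 30 × 11.5 + 0.5 × 20 × 1.6 × 7.57 × 0.87
     = 453.27 + 345 + 105.37 = 903.64 kPa.

q_ult ≈ 904 kPa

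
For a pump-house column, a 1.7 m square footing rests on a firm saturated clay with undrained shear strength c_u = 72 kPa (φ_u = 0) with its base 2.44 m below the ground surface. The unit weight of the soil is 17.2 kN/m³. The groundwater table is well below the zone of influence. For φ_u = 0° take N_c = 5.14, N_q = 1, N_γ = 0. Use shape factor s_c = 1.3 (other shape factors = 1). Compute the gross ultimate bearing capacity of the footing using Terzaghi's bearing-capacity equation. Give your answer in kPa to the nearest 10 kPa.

q_ult ≈ 520 kPa

Effective surcharge at the founding depth q = γ·D_f = 17.2 × 2.44 = 41.968 kPa.
q_ult = c·N_c·s_c + q·N_q
     = 72 × 5.14 × 1.3 + 41.968 × 1
     = 481.1 + 41.968 = 523.07 kPa.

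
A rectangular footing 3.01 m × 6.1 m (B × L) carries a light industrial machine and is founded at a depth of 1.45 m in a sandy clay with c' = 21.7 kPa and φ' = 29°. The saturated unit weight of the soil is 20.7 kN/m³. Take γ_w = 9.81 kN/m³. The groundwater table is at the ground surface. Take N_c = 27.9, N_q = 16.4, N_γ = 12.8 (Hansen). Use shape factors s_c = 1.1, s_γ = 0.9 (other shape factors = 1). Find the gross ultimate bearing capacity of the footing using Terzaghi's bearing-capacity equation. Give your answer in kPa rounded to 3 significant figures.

q_ult ≈ 1110 kPa

γ' = 20.7 − 9.81 = 10.89 kN/m³ (submerged throughout). q = 10.89 × 1.45 = 15.79 kPa; the same γ' applies in the ½γBN_γ term.
c·N_c·s_c = 21.7 × 27.9 × 1.1 = 665.97 kPa
q·N_q = 15.79 × 16.4 = 258.96 kPa
0.5·γ·B·N_γ·s_γ = 0.5 × 10.89 × 3.01 × 12.8 × 0.9 = 188.81 kPa
q_ult = 665.97 + 258.96 + 188.81 = 1113.7 kPa.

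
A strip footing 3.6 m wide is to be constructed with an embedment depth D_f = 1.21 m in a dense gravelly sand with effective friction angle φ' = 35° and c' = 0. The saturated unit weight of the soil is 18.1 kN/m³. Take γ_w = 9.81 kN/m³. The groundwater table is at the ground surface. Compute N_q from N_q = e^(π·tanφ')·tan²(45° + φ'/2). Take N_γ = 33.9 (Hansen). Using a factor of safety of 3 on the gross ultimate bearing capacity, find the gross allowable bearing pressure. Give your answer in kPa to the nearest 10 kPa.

N_q = e^(π·tan35°)·tan²(62.5°) = 33.3.
Water table at ground surface, so effective unit weight γ' = 18.1 − 9.81 = 8.29 kN/m³ is used throughout; overburden q = 8.29 × 1.21 = 10.031 kPa; the same γ' applies in the ½γBN_γ term.
Surcharge term q·N_q = 10.031 × 33.296 = 333.99 kPa; self-weight term 0.5·γ·B·N_γ = 0.5 × 8.29 × 3.6 × 33.9 = 505.86 kPa.
q_ult = 333.99 + 505.86 = 839.85 kPa.
q_all = 839.85 / 3 = 279.95 kPa.

q_all ≈ 280 kPa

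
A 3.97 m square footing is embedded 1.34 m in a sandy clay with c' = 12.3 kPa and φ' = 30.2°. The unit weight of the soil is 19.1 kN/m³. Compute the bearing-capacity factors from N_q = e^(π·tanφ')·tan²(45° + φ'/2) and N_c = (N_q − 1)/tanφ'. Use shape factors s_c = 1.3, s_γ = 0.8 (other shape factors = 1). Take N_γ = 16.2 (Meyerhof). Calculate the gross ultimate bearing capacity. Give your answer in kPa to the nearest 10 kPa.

q_ult ≈ 1460 kPa

tan30.2° = 0.582, so N_q = e^(π×0.582)·tan²(60.1°) = 6.224 × 3.024 = 18.82.
N_c = (18.82 − 1)/tan30.2° = 30.62.
Overburden at base level: q = 19.1 × 1.34 = 25.594 kPa.
Cohesion term c·N_c·s_c = 12.3 × 30.625 × 1.3 = 489.69 kPa; surcharge term q·N_q = 25.594 × 18.824 = 481.78 kPa; self-weight term 0.5·γ·B·N_γ·s_γ = 0.5 × 19.1 × 3.97 × 16.2 × 0.8 = 491.36 kPa.
q_ult = 489.69 + 481.78 + 491.36 = 1462.8 kPa.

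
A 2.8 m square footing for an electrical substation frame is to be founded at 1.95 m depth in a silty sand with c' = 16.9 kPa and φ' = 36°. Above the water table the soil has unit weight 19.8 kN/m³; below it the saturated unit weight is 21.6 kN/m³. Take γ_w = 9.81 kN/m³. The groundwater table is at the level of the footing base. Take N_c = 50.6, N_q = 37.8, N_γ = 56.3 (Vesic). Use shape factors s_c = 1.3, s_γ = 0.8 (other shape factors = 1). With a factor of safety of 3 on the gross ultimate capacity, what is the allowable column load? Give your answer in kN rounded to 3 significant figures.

q = γ·D_f = 19.8 × 1.95 = 38.61 kPa.
For the ½γBN_γ term take γ' = 21.6 − 9.81 = 11.79 kN/m³ (soil below base is submerged).
c·N_c·s_c = 16.9 × 50.6 × 1.3 = 1111.7 kPa
q·N_q = 38.61 × 37.8 = 1459.5 kPa
0.5·γ·B·N_γ·s_γ = 0.5 × 11.79 × 2.8 × 56.3 × 0.8 = 743.43 kPa
q_ult = 1111.7 + 1459.5 + 743.43 = 3314.6 kPa.
Gross allowable pressure q_all = 3314.6 / 3 = 1104.9 kPa.
Footing area = 7.84 m², so allowable column load = 1104.9 × 7.84 = 8662.1 kN.

P_all ≈ 8660 kN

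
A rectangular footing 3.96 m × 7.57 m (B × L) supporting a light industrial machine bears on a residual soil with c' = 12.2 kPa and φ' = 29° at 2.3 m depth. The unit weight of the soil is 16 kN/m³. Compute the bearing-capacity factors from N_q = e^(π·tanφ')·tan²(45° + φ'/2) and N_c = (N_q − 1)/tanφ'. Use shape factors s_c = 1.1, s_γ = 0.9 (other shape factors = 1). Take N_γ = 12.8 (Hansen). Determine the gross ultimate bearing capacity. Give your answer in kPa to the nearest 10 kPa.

tan29° = 0.5543, so N_q = e^(π×0.5543)·tan²(59.5°) = 5.705 × 2.882 = 16.44.
N_c = (16.44 − 1)/tan29° = 27.86.
q = γ·D_f = 16 × 2.3 = 36.8 kPa.
c·N_c·s_c = 12.2 × 27.86 × 1.1 = 373.89 kPa
q·N_q = 36.8 × 16.443 = 605.11 kPa
0.5·γ·B·N_γ·s_γ = 0.5 × 16 × 3.96 × 12.8 × 0.9 = 364.95 kPa
q_ult = 373.89 + 605.11 + 364.95 = 1344 kPa.

q_ult ≈ 1340 kPa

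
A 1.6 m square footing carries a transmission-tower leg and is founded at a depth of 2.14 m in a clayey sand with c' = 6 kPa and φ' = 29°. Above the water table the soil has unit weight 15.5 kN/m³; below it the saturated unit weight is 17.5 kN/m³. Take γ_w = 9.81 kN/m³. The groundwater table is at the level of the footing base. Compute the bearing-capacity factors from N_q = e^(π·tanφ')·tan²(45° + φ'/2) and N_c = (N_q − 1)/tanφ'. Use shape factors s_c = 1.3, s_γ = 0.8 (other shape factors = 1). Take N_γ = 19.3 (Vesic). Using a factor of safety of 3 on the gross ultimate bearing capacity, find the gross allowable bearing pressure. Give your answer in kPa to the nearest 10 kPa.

N_q = e^(π·tan29°)·tan²(59.5°) = 16.44; N_c = (N_q − 1)/tanφ' = 27.86.
Overburden at base level: q = 15.5 × 2.14 = 33.17 kPa.
Below the base the soil is submerged, so the ½γBN_γ term uses γ' = 17.5 − 9.81 = 7.69 kN/m³.
Cohesion term c·N_c·s_c = 6 × 27.86 × 1.3 = 217.31 kPa; surcharge term q·N_q = 33.17 × 16.443 = 545.42 kPa; self-weight term 0.5·γ·B·N_γ·s_γ = 0.5 × 7.69 × 1.6 × 19.3 × 0.8 = 94.987 kPa.
q_ult = 217.31 + 545.42 + 94.987 = 857.72 kPa.
q_all = 857.72 / 3 = 285.91 kPa.

q_all ≈ 290 kPa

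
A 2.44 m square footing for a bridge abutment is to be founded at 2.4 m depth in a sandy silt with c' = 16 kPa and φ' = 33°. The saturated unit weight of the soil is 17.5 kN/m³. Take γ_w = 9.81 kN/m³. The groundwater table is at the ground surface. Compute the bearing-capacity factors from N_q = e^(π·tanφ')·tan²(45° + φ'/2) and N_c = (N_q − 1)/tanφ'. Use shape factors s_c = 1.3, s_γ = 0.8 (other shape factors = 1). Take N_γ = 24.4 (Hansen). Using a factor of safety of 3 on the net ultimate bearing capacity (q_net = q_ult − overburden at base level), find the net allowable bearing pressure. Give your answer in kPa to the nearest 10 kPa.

q_all(net) ≈ 480 kPa

N_q = e^(π·tan33°)·tan²(61.5°) = 26.09; N_c = (N_q − 1)/tanφ' = 38.64.
With the water table at the surface the whole profile is submerged: γ' = 17.5 − 9.81 = 7.69 kN/m³, so q = γ'·D_f = 18.456 kPa; the same γ' applies in the ½γBN_γ term.
q_ult = c·N_c·s_c + q·N_q + 0.5·γ·B·N_γ·s_γ
     = 16 × 38.638 × 1.3 + 18.456 × 26.092 + 0.5 × 7.69 × 2.44 × 24.4 × 0.8
     = 803.68 + 481.55 + 183.13 = 1468.4 kPa.
q_net = 1468.4 − 18.456 = 1449.9 kPa.
q_all(net) = 1449.9 / 3 = 483.3 kPa.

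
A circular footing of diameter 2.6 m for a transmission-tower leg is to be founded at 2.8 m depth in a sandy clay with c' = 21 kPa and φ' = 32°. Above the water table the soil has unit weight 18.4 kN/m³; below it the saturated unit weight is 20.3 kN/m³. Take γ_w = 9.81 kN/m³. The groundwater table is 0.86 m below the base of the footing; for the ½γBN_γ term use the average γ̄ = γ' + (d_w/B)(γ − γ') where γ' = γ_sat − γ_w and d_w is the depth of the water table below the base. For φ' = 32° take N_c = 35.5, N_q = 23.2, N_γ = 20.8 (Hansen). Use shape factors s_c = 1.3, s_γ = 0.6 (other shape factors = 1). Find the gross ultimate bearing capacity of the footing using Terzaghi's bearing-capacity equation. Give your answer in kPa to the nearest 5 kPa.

q_ult ≈ 2375 kPa

Overburden at base level: q = 18.4 × 2.8 = 51.52 kPa.
The water table is 0.86 m below the base (< B = 2.6 m), so the ½γBN_γ term uses γ̄ = γ' + (d_w/B)(γ − γ') = 10.49 + (0.86/2.6)(18.4 − 10.49) = 13.106 kN/m³.
Cohesion term c·N_c·s_c = 21 × 35.5 × 1.3 = 969.15 kPa; surcharge term q·N_q = 51.52 × 23.2 = 1195.3 kPa; self-weight term 0.5·γ·B·N_γ·s_γ = 0.5 × 13.106 × 2.6 × 20.8 × 0.6 = 212.64 kPa.
q_ult = 969.15 + 1195.3 + 212.64 = 2377.1 kPa.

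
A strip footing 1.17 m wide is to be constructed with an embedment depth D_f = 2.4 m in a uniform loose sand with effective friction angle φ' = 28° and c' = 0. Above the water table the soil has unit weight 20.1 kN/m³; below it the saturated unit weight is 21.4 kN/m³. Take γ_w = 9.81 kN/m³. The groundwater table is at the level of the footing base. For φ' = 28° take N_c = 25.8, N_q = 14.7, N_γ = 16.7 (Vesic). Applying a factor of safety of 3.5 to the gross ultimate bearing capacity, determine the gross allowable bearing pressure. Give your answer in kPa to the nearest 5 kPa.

Effective surcharge at the founding depth q = γ·D_f = 20.1 × 2.4 = 48.24 kPa.
The water table coincides with the base, so in the self-weight term γ → γ' = 11.59 kN/m³.
q_ult = q·N_q + 0.5·γ·B·N_γ
     = 48.24 × 14.7 + 0.5 × 11.59 × 1.17 × 16.7
     = 709.13 + 113.23 = 822.36 kPa.
q_all = q_ult / FS = 822.36 / 3.5 = 234.96 kPa.

q_all ≈ 235 kPa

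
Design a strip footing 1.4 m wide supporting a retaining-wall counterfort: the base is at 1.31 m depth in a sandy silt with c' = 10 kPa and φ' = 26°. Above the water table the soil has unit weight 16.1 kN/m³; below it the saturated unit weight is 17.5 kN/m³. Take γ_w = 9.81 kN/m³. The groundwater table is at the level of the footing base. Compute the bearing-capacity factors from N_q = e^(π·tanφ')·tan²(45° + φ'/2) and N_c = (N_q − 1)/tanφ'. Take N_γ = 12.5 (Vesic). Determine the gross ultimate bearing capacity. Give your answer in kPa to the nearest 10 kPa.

q_ult ≈ 540 kPa

tan26° = 0.4877, so N_q = e^(π×0.4877)·tan²(58°) = 4.629 × 2.561 = 11.85.
N_c = (11.85 − 1)/tan26° = 22.25.
q = γ·D_f = 16.1 × 1.31 = 21.091 kPa.
For the ½γBN_γ term take γ' = 17.5 − 9.81 = 7.69 kN/m³ (soil below base is submerged).
c·N_c = 10 × 22.254 = 222.54 kPa
q·N_q = 21.091 × 11.854 = 250.02 kPa
0.5·γ·B·N_γ = 0.5 × 7.69 × 1.4 × 12.5 = 67.287 kPa
q_ult = 222.54 + 250.02 + 67.287 = 539.85 kPa.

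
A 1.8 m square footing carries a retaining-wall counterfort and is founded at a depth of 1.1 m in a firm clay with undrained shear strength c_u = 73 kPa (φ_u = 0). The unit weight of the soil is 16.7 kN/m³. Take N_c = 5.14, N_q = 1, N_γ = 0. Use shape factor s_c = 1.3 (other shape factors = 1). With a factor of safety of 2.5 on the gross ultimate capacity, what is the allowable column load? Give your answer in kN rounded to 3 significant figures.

P_all ≈ 656 kN

q = γ·D_f = 16.7 × 1.1 = 18.37 kPa.
c·N_c·s_c = 73 × 5.14 × 1.3 = 487.79 kPa
q·N_q = 18.37 × 1 = 18.37 kPa
q_ult = 487.79 + 18.37 = 506.16 kPa.
Gross allowable pressure q_all = 506.16 / 2.5 = 202.46 kPa.
Footing area = 3.24 m², so allowable column load = 202.46 × 3.24 = 655.98 kN.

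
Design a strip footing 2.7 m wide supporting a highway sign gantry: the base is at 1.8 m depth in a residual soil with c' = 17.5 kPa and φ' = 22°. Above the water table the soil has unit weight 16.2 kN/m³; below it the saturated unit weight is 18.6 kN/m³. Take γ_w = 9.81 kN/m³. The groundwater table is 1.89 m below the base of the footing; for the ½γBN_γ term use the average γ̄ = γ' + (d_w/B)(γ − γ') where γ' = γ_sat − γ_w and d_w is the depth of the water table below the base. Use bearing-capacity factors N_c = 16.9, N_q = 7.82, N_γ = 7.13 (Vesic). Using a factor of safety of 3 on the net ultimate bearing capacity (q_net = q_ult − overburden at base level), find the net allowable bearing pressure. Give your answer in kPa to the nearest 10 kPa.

q_all(net) ≈ 210 kPa

Effective surcharge at the founding depth q = γ·D_f = 16.2 × 1.8 = 29.16 kPa.
With d_w = 1.89 m < B, γ̄ = 8.79 + (1.89/2.7) × (16.2 − 8.79) = 13.977 kN/m³.
q_ult = c·N_c + q·N_q + 0.5·γ·B·N_γ
     = 17.5 × 16.9 + 29.16 × 7.82 + 0.5 × 13.977 × 2.7 × 7.13
     = 295.75 + 228.03 + 134.54 = 658.32 kPa.
q_net = 658.32 − 29.16 = 629.16 kPa.
q_all(net) = 629.16 / 3 = 209.72 kPa.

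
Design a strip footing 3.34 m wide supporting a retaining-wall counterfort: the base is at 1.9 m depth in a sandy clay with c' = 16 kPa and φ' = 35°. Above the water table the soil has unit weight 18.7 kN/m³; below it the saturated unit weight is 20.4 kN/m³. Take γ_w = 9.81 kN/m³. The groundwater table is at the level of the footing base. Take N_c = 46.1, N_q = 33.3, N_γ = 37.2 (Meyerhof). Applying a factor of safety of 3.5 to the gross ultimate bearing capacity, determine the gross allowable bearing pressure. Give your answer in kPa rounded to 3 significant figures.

q_all ≈ 737 kPa

Overburden at base level: q = 18.7 × 1.9 = 35.53 kPa.
Below the base the soil is submerged, so the ½γBN_γ term uses γ' = 20.4 − 9.81 = 10.59 kN/m³.
Cohesion term c·N_c = 16 × 46.1 = 737.6 kPa; surcharge term q·N_q = 35.53 × 33.3 = 1183.1 kPa; self-weight term 0.5·γ·B·N_γ = 0.5 × 10.59 × 3.34 × 37.2 = 657.89 kPa.
q_ult = 737.6 + 1183.1 + 657.89 = 2578.6 kPa.
q_all = q_ult / FS = 2578.6 / 3.5 = 736.75 kPa.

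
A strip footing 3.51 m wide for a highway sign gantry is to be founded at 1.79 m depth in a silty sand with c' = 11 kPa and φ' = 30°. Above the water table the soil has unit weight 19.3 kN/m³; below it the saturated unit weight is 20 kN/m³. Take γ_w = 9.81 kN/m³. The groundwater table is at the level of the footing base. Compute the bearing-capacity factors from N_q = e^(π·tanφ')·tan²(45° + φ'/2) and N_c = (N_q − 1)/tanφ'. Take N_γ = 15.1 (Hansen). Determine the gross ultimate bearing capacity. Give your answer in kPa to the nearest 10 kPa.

tan30° = 0.5774, so N_q = e^(π×0.5774)·tan²(60°) = 6.134 × 3.0 = 18.4.
N_c = (18.4 − 1)/tan30° = 30.14.
Overburden at base level: q = 19.3 × 1.79 = 34.547 kPa.
Below the base the soil is submerged, so the ½γBN_γ term uses γ' = 20 − 9.81 = 10.19 kN/m³.
Cohesion term c·N_c = 11 × 30.14 = 331.54 kPa; surcharge term q·N_q = 34.547 × 18.401 = 635.7 kPa; self-weight term 0.5·γ·B·N_γ = 0.5 × 10.19 × 3.51 × 15.1 = 270.04 kPa.
q_ult = 331.54 + 635.7 + 270.04 = 1237.3 kPa.

q_ult ≈ 1240 kPa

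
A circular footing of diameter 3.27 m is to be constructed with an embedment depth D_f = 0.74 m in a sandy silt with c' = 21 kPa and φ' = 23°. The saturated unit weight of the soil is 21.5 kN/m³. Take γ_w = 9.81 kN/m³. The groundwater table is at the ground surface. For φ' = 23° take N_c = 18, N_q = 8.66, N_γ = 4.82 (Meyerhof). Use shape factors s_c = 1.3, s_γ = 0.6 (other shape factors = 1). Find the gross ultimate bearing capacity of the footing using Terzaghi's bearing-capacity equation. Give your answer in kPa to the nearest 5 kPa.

With the water table at the surface the whole profile is submerged: γ' = 21.5 − 9.81 = 11.69 kN/m³, so q = γ'·D_f = 8.6506 kPa; the same γ' applies in the ½γBN_γ term.
q_ult = c·N_c·s_c + q·N_q + 0.5·γ·B·N_γ·s_γ
     = 21 × 18 × 1.3 + 8.6506 × 8.66 + 0.5 × 11.69 × 3.27 × 4.82 × 0.6
     = 491.4 + 74.914 + 55.275 = 621.59 kPa.

q_ult ≈ 620 kPa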